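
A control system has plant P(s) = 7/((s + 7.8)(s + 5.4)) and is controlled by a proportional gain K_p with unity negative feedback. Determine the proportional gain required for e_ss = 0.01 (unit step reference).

The loop is type 0, so e_ss(step) = 1/(1 + K_pos) with K_pos = K_p·P(0).
P(0) = 0.1662. Require 1/(1 + K_p·0.1662) = 0.01, so 1 + 0.1662·K_p = 100.
K_p = (100 − 1)/0.1662 = 596.

K_p = 596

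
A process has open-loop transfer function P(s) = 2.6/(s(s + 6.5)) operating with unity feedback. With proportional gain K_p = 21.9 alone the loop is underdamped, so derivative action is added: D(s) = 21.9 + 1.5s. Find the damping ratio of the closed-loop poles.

Forward path: (21.9 + 1.5s)·2.6/(s(s+6.5)). The closed-loop characteristic equation is s² + (6.5 + 2.6·1.5)s + 2.6·21.9 = 0.
That is s² + 10.4s + 56.94 = 0, so ω_n = 7.546 rad/s and ζ = 10.4/(2·7.546) = 0.6891.

ζ = 0.689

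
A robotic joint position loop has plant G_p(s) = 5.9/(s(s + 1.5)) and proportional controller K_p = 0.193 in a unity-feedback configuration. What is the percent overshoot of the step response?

Closed-loop characteristic equation: s² + 1.5s + 1.139 = 0, so ω_n = 1.067 rad/s and ζ = 1.5/(2·1.067) = 0.7028.
%OS = 100·exp(−πζ/√(1−ζ²)) = 100·exp(−π·0.7028/√0.506) = 4.49%.

4.49%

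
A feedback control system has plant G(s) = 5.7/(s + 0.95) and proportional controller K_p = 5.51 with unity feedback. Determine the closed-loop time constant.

Closed-loop transfer function: T(s) = K_p·G(s)/(1 + K_p·G(s)) = 31.41/(s + 0.95 + 31.41) = 31.41/(s + 32.36).
Time constant τ = 1/32.36 = 0.0309 s.

τ = 0.0309 s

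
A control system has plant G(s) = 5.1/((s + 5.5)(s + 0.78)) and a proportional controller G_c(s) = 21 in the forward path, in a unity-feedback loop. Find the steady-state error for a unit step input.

The loop is type 0. Static position error constant K_pos = G_c(0)·G(0) = 21·1.189 = 24.97.
Steady-state error to a unit step: e_ss = 1/(1+K_pos) = 1/25.97 = 0.0385.

0.0385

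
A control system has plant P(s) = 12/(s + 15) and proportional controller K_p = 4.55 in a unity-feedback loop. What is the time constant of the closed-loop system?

τ = 0.0144 s

Closed-loop transfer function: T(s) = K_p·P(s)/(1 + K_p·P(s)) = 54.6/(s + 15 + 54.6) = 54.6/(s + 69.6).
Time constant τ = 1/69.6 = 0.0144 s.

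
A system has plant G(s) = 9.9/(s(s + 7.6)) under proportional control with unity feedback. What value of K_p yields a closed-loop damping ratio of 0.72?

K_p = 2.81

Closed-loop characteristic equation: s² + 7.6s + K_p·9.9 = 0.
So ω_n = √(9.9K_p) and 2ζω_n = 7.6, giving ζ = 7.6/(2√(9.9K_p)).
Setting ζ = 0.72: √(9.9K_p) = 7.6/(2·0.72) = 5.278, so K_p = 27.85/9.9 = 2.81.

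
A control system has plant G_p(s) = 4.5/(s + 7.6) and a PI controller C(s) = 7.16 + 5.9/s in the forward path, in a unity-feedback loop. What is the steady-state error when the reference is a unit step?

0

The open loop C(s)G_p(s) has a pole at the origin (type 1), so the static position error constant is infinite and e_ss = 1/(1+∞) = 0.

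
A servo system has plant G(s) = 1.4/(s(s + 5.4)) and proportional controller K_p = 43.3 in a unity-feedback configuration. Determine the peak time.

T_p = 0.43 s

Closed-loop characteristic equation: s² + 5.4s + 60.62 = 0, so ω_n = 7.786 rad/s and ζ = 5.4/(2·7.786) = 0.3468.
Damped frequency ω_d = ω_n√(1−ζ²) = 7.303 rad/s, so peak time T_p = π/ω_d = 0.43 s.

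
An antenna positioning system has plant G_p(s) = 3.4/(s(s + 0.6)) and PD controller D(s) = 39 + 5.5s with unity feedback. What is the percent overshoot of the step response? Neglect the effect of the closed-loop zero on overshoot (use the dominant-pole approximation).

Forward path: (39 + 5.5s)·3.4/(s(s+0.6)). The closed-loop characteristic equation is s² + (0.6 + 3.4·5.5)s + 3.4·39 = 0.
That is s² + 19.3s + 132.6 = 0, so ω_n = 11.52 rad/s and ζ = 19.3/(2·11.52) = 0.838.
%OS = 100·exp(−πζ/√(1−ζ²)) = 0.803%.

0.803%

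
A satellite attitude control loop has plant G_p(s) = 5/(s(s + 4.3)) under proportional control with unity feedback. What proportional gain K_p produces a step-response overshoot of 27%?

From %OS = 100·exp(−πζ/√(1−ζ²)) = 27%, ζ = −ln(0.27)/√(π²+ln²(0.27)) = 0.3847.
Characteristic equation s² + 4.3s + 5K_p = 0 gives ζ = 4.3/(2√(5K_p)).
Setting ζ = 0.3847: √(5K_p) = 4.3/(2·0.3847) = 5.589, so K_p = 31.23/5 = 6.25.

K_p = 6.25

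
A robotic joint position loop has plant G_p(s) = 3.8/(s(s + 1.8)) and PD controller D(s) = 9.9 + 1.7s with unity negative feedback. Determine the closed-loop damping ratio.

Forward path: (9.9 + 1.7s)·3.8/(s(s+1.8)). The closed-loop characteristic equation is s² + (1.8 + 3.8·1.7)s + 3.8·9.9 = 0.
That is s² + 8.26s + 37.62 = 0, so ω_n = 6.134 rad/s and ζ = 8.26/(2·6.134) = 0.6733.

ζ = 0.673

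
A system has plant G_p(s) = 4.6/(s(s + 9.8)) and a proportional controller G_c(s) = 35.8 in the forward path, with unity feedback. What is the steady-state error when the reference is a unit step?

0

The open loop G_c(s)G_p(s) has a pole at the origin (type 1), so the static position error constant is infinite and e_ss = 1/(1+∞) = 0.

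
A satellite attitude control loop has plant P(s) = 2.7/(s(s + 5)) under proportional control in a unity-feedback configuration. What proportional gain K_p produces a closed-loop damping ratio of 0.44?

Closed-loop characteristic equation: s² + 5s + K_p·2.7 = 0.
So ω_n = √(2.7K_p) and 2ζω_n = 5, giving ζ = 5/(2√(2.7K_p)).
Setting ζ = 0.44: √(2.7K_p) = 5/(2·0.44) = 5.682, so K_p = 32.28/2.7 = 12.

K_p = 12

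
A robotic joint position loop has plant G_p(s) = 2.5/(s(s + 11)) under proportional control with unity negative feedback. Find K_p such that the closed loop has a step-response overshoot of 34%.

From %OS = 100·exp(−πζ/√(1−ζ²)) = 34%, ζ = −ln(0.34)/√(π²+ln²(0.34)) = 0.3248.
Characteristic equation s² + 11s + 2.5K_p = 0 gives ζ = 11/(2√(2.5K_p)).
Setting ζ = 0.3248: √(2.5K_p) = 11/(2·0.3248) = 16.93, so K_p = 286.8/2.5 = 115.

K_p = 115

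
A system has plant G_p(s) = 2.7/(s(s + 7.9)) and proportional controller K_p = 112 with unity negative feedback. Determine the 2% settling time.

Closed-loop characteristic equation: s² + 7.9s + 302.4 = 0, so ω_n = 17.39 rad/s and ζ = 7.9/(2·17.39) = 0.2271.
2% settling time T_s ≈ 4/(ζω_n) = 4/3.95 = 1.01 s.

T_s ≈ 1.01 s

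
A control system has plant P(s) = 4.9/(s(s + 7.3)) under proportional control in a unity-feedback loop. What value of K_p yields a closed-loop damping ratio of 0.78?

Closed-loop characteristic equation: s² + 7.3s + K_p·4.9 = 0.
So ω_n = √(4.9K_p) and 2ζω_n = 7.3, giving ζ = 7.3/(2√(4.9K_p)).
Setting ζ = 0.78: √(4.9K_p) = 7.3/(2·0.78) = 4.679, so K_p = 21.9/4.9 = 4.47.

K_p = 4.47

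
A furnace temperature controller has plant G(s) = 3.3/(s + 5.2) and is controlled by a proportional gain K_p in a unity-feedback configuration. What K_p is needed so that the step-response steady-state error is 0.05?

The loop is type 0, so e_ss(step) = 1/(1 + K_pos) with K_pos = K_p·G(0).
G(0) = 0.6346. Require 1/(1 + K_p·0.6346) = 0.05, so 1 + 0.6346·K_p = 20.
K_p = (20 − 1)/0.6346 = 29.9.

K_p = 29.9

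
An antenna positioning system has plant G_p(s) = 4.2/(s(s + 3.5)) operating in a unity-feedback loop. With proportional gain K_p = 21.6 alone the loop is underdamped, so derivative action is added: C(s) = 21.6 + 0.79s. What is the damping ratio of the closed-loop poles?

Forward path: (21.6 + 0.79s)·4.2/(s(s+3.5)). The closed-loop characteristic equation is s² + (3.5 + 4.2·0.79)s + 4.2·21.6 = 0.
That is s² + 6.818s + 90.72 = 0, so ω_n = 9.525 rad/s and ζ = 6.818/(2·9.525) = 0.3579.

ζ = 0.358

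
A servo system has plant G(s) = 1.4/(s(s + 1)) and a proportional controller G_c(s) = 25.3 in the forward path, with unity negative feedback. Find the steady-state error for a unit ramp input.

The loop has one pole at the origin (type 1). Velocity error constant K_v = lim_{s→0} s·G_c(s)G(s) = 25.3·1.4/1 = 35.42.
Steady-state error to a unit ramp: e_ss = 1/K_v = 0.0282.

0.0282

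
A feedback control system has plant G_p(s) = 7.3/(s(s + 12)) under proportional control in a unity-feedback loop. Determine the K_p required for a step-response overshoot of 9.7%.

K_p = 13.9

From %OS = 100·exp(−πζ/√(1−ζ²)) = 9.7%, ζ = −ln(0.097)/√(π²+ln²(0.097)) = 0.5962.
Characteristic equation s² + 12s + 7.3K_p = 0 gives ζ = 12/(2√(7.3K_p)).
Setting ζ = 0.5962: √(7.3K_p) = 12/(2·0.5962) = 10.06, so K_p = 101.3/7.3 = 13.9.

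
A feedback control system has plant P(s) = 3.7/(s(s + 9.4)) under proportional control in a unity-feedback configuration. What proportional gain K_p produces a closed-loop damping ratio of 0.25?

K_p = 95.5

Closed-loop characteristic equation: s² + 9.4s + K_p·3.7 = 0.
So ω_n = √(3.7K_p) and 2ζω_n = 9.4, giving ζ = 9.4/(2√(3.7K_p)).
Setting ζ = 0.25: √(3.7K_p) = 9.4/(2·0.25) = 18.8, so K_p = 353.4/3.7 = 95.5.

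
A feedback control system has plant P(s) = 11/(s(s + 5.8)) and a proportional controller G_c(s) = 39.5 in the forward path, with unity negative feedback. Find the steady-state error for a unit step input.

0

The open loop G_c(s)P(s) has a pole at the origin (type 1), so the static position error constant is infinite and e_ss = 1/(1+∞) = 0.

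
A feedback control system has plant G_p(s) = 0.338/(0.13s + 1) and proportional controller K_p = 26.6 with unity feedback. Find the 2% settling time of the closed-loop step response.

Closed loop: T(s) = K_p·G_p/(1+K_p·G_p) = 8.991/(0.13s + 1 + 8.991), with pole at s = −(1 + 8.991)/0.13 = −76.85.
τ = 1/76.85 = 0.01301 s, so 2% settling time ≈ 4τ = 0.052 s.

T_s ≈ 0.052 s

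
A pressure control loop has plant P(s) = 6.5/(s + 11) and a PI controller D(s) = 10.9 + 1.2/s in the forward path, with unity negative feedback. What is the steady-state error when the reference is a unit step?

The open loop D(s)P(s) has a pole at the origin (type 1), so the static position error constant is infinite and e_ss = 1/(1+∞) = 0.

0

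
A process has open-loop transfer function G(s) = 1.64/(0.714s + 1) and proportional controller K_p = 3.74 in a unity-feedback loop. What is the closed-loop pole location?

s = -9.991

Closed loop: T(s) = K_p·G/(1+K_p·G) = 6.134/(0.714s + 1 + 6.134), with pole at s = −(1 + 6.134)/0.714 = −9.991.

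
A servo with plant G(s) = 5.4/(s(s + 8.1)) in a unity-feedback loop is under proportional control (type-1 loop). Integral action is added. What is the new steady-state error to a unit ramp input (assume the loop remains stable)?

0

The integrator raises the loop to type 2, so K_v → ∞ and e_ss to a ramp is zero.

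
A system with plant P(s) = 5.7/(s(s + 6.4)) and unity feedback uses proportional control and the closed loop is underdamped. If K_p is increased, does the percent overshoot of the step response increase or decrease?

increase

Characteristic equation s² + 6.4s + K_p·5.7 = 0: raising K_p raises ω_n while 2ζω_n = 6.4 is fixed, so ζ falls and overshoot grows.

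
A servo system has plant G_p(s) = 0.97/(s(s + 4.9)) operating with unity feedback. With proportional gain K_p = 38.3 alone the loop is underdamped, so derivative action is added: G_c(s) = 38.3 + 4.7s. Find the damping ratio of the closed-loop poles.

ζ = 0.776

Forward path: (38.3 + 4.7s)·0.97/(s(s+4.9)). The closed-loop characteristic equation is s² + (4.9 + 0.97·4.7)s + 0.97·38.3 = 0.
That is s² + 9.459s + 37.15 = 0, so ω_n = 6.095 rad/s and ζ = 9.459/(2·6.095) = 0.7759.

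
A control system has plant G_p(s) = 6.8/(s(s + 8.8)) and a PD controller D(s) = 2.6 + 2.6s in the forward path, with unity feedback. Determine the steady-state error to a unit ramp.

0.498

The loop has one pole at the origin (type 1). Velocity error constant K_v = lim_{s→0} s·D(s)G_p(s) = 2.6·6.8/8.8 = 2.009.
Steady-state error to a unit ramp: e_ss = 1/K_v = 0.498.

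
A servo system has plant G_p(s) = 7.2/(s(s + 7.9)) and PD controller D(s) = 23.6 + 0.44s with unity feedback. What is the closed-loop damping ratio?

ζ = 0.425

Forward path: (23.6 + 0.44s)·7.2/(s(s+7.9)). The closed-loop characteristic equation is s² + (7.9 + 7.2·0.44)s + 7.2·23.6 = 0.
That is s² + 11.07s + 169.9 = 0, so ω_n = 13.04 rad/s and ζ = 11.07/(2·13.04) = 0.4245.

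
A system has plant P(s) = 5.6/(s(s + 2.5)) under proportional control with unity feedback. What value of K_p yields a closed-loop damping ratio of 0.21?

Closed-loop characteristic equation: s² + 2.5s + K_p·5.6 = 0.
So ω_n = √(5.6K_p) and 2ζω_n = 2.5, giving ζ = 2.5/(2√(5.6K_p)).
Setting ζ = 0.21: √(5.6K_p) = 2.5/(2·0.21) = 5.952, so K_p = 35.43/5.6 = 6.33.

K_p = 6.33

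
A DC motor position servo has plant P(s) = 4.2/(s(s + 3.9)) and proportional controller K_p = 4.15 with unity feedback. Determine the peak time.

T_p = 0.851 s

The closed-loop denominator s² + 3.9s + 17.43 gives ω_n = √17.43 = 4.175 and ζ = 3.9/(2ω_n) = 0.4671.
Damped frequency ω_d = ω_n√(1−ζ²) = 3.692 rad/s, so peak time T_p = π/ω_d = 0.851 s.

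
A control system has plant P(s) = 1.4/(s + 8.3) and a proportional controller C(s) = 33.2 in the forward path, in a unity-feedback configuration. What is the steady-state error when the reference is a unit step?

0.152

The loop is type 0. Static position error constant K_pos = C(0)·P(0) = 33.2·0.1687 = 5.6.
Steady-state error to a unit step: e_ss = 1/(1+K_pos) = 1/6.6 = 0.152.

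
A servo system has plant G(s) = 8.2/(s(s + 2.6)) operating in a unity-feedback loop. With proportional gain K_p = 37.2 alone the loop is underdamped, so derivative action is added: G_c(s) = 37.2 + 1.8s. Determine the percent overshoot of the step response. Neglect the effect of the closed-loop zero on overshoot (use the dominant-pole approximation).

16.5%

Forward path: (37.2 + 1.8s)·8.2/(s(s+2.6)). The closed-loop characteristic equation is s² + (2.6 + 8.2·1.8)s + 8.2·37.2 = 0.
That is s² + 17.36s + 305 = 0, so ω_n = 17.47 rad/s and ζ = 17.36/(2·17.47) = 0.497.
%OS = 100·exp(−πζ/√(1−ζ²)) = 16.5%.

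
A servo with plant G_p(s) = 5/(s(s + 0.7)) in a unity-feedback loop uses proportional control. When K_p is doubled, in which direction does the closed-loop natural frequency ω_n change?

increase

ω_n = √(5·K_p), which grows with K_p.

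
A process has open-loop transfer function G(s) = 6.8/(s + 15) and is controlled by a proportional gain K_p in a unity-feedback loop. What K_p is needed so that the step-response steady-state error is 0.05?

K_p = 41.9

Steady-state error for a unit step on this type-0 loop is 1/(1 + K_p·G(0)).
G(0) = 0.4533. Require 1/(1 + K_p·0.4533) = 0.05, so 1 + 0.4533·K_p = 20.
K_p = (20 − 1)/0.4533 = 41.9.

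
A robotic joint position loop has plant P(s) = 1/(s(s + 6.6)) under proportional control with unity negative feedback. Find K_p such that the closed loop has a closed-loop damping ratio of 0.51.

Closed-loop characteristic equation: s² + 6.6s + K_p·1 = 0.
So ω_n = √(1K_p) and 2ζω_n = 6.6, giving ζ = 6.6/(2√(1K_p)).
Setting ζ = 0.51: √(1K_p) = 6.6/(2·0.51) = 6.471, so K_p = 41.87/1 = 41.9.

K_p = 41.9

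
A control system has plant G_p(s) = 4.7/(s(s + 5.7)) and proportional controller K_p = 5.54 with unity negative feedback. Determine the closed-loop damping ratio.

ζ = 0.559

The closed-loop denominator is s(s+5.7) + 5.54·4.7 = s² + 5.7s + 26.04.
Matching s² + 2ζω_n s + ω_n²: ω_n = √26.04 = 5.103 rad/s and 2ζω_n = 5.7, so ζ = 5.7/(2·5.103) = 0.559.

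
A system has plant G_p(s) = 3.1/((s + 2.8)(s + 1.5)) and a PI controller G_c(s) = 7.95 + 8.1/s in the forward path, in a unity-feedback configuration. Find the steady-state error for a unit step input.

The open loop G_c(s)G_p(s) has a pole at the origin (type 1), so the static position error constant is infinite and e_ss = 1/(1+∞) = 0.

0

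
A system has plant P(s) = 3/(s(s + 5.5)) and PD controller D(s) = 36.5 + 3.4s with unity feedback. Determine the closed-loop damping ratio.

ζ = 0.75

Forward path: (36.5 + 3.4s)·3/(s(s+5.5)). The closed-loop characteristic equation is s² + (5.5 + 3·3.4)s + 3·36.5 = 0.
That is s² + 15.7s + 109.5 = 0, so ω_n = 10.46 rad/s and ζ = 15.7/(2·10.46) = 0.7502.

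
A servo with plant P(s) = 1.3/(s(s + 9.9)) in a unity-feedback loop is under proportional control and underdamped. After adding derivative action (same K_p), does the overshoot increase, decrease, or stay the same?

With PD the characteristic equation becomes s² + (a + K·K_d)s + K·K_p = 0; the damping term grows, ζ rises, overshoot falls.

decrease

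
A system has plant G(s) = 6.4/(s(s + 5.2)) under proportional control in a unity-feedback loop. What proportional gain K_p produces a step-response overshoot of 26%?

K_p = 6.8

From %OS = 100·exp(−πζ/√(1−ζ²)) = 26%, ζ = −ln(0.26)/√(π²+ln²(0.26)) = 0.3941.
Characteristic equation s² + 5.2s + 6.4K_p = 0 gives ζ = 5.2/(2√(6.4K_p)).
Setting ζ = 0.3941: √(6.4K_p) = 5.2/(2·0.3941) = 6.598, so K_p = 43.53/6.4 = 6.8.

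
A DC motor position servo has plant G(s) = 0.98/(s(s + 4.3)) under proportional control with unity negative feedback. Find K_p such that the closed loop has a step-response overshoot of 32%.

From %OS = 100·exp(−πζ/√(1−ζ²)) = 32%, ζ = −ln(0.32)/√(π²+ln²(0.32)) = 0.341.
Characteristic equation s² + 4.3s + 0.98K_p = 0 gives ζ = 4.3/(2√(0.98K_p)).
Setting ζ = 0.341: √(0.98K_p) = 4.3/(2·0.341) = 6.306, so K_p = 39.76/0.98 = 40.6.

K_p = 40.6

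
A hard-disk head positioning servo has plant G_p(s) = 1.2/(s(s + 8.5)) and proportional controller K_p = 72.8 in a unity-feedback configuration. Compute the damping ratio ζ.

With unity feedback the closed-loop characteristic equation is s² + 8.5s + 72.8·1.2 = s² + 8.5s + 87.36 = 0.
So ω_n² = 87.36 ⇒ ω_n = 9.347 rad/s, and ζ = 8.5/(2ω_n) = 0.455.

ζ = 0.455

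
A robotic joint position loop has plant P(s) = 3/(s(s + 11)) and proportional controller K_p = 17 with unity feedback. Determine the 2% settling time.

T_s ≈ 0.727 s

Closed-loop characteristic equation: s² + 11s + 51 = 0, so ω_n = 7.141 rad/s and ζ = 11/(2·7.141) = 0.7702.
2% settling time T_s ≈ 4/(ζω_n) = 4/5.5 = 0.727 s.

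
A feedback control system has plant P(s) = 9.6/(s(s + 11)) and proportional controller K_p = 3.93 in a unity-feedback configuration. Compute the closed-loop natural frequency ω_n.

With unity feedback the closed-loop characteristic equation is s² + 11s + 3.93·9.6 = s² + 11s + 37.73 = 0.
Matching s² + 2ζω_n s + ω_n²: ω_n = √37.73 = 6.142 rad/s and 2ζω_n = 11, so ζ = 11/(2·6.142) = 0.895.

ω_n = 6.14 rad/s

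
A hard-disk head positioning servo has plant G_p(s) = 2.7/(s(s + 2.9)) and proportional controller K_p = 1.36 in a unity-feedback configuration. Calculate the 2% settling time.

T_s ≈ 2.76 s

The closed-loop denominator s² + 2.9s + 3.672 gives ω_n = √3.672 = 1.916 and ζ = 2.9/(2ω_n) = 0.7567.
2% settling time T_s ≈ 4/(ζω_n) = 4/1.45 = 2.76 s.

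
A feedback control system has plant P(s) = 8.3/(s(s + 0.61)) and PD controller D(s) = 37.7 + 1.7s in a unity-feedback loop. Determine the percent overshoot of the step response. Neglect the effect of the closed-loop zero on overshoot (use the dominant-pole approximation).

Forward path: (37.7 + 1.7s)·8.3/(s(s+0.61)). The closed-loop characteristic equation is s² + (0.61 + 8.3·1.7)s + 8.3·37.7 = 0.
That is s² + 14.72s + 312.9 = 0, so ω_n = 17.69 rad/s and ζ = 14.72/(2·17.69) = 0.4161.
%OS = 100·exp(−πζ/√(1−ζ²)) = 23.8%.

23.8%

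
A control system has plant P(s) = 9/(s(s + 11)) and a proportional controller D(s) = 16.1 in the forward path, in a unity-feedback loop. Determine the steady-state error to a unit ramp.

0.0759

The loop has one pole at the origin (type 1). Velocity error constant K_v = lim_{s→0} s·D(s)P(s) = 16.1·9/11 = 13.17.
Steady-state error to a unit ramp: e_ss = 1/K_v = 0.0759.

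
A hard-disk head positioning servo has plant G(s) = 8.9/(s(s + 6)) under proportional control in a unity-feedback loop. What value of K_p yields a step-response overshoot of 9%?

K_p = 2.73

From %OS = 100·exp(−πζ/√(1−ζ²)) = 9%, ζ = −ln(0.09)/√(π²+ln²(0.09)) = 0.6083.
Characteristic equation s² + 6s + 8.9K_p = 0 gives ζ = 6/(2√(8.9K_p)).
Setting ζ = 0.6083: √(8.9K_p) = 6/(2·0.6083) = 4.931, so K_p = 24.32/8.9 = 2.73.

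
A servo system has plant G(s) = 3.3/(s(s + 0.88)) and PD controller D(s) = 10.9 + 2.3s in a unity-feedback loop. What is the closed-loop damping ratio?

ζ = 0.706

Forward path: (10.9 + 2.3s)·3.3/(s(s+0.88)). The closed-loop characteristic equation is s² + (0.88 + 3.3·2.3)s + 3.3·10.9 = 0.
That is s² + 8.47s + 35.97 = 0, so ω_n = 5.997 rad/s and ζ = 8.47/(2·5.997) = 0.7061.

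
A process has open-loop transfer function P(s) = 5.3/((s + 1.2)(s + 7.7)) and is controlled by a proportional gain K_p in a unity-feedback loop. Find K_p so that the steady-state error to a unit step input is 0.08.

The loop is type 0, so e_ss(step) = 1/(1 + K_pos) with K_pos = K_p·P(0).
P(0) = 0.5736. Require 1/(1 + K_p·0.5736) = 0.08, so 1 + 0.5736·K_p = 12.5.
K_p = (12.5 − 1)/0.5736 = 20.

K_p = 20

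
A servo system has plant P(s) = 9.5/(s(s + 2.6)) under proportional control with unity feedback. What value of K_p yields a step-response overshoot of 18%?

K_p = 0.775

From %OS = 100·exp(−πζ/√(1−ζ²)) = 18%, ζ = −ln(0.18)/√(π²+ln²(0.18)) = 0.4791.
Characteristic equation s² + 2.6s + 9.5K_p = 0 gives ζ = 2.6/(2√(9.5K_p)).
Setting ζ = 0.4791: √(9.5K_p) = 2.6/(2·0.4791) = 2.713, so K_p = 7.362/9.5 = 0.775.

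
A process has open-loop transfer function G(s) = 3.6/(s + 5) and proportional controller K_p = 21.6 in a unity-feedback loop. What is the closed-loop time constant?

Closed-loop transfer function: T(s) = K_p·G(s)/(1 + K_p·G(s)) = 77.76/(s + 5 + 77.76) = 77.76/(s + 82.76).
Time constant τ = 1/82.76 = 0.0121 s.

τ = 0.0121 s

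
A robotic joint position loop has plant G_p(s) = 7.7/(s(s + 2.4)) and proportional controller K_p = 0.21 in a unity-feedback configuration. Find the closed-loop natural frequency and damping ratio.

ω_n = 1.27 rad/s, ζ = 0.944

1 + K_p·G_p(s) = 0 gives s² + 2.4s + 1.617 = 0.
So ω_n² = 1.617 ⇒ ω_n = 1.272 rad/s, and ζ = 2.4/(2ω_n) = 0.944.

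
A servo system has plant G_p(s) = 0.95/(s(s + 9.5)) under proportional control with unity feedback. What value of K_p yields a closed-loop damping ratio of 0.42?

K_p = 135

Closed-loop characteristic equation: s² + 9.5s + K_p·0.95 = 0.
So ω_n = √(0.95K_p) and 2ζω_n = 9.5, giving ζ = 9.5/(2√(0.95K_p)).
Setting ζ = 0.42: √(0.95K_p) = 9.5/(2·0.42) = 11.31, so K_p = 127.9/0.95 = 135.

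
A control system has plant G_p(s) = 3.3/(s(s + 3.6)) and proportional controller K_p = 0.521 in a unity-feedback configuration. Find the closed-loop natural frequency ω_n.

With unity feedback the closed-loop characteristic equation is s² + 3.6s + 0.521·3.3 = s² + 3.6s + 1.719 = 0.
Matching s² + 2ζω_n s + ω_n²: ω_n = √1.719 = 1.311 rad/s and 2ζω_n = 3.6, so ζ = 3.6/(2·1.311) = 1.37.

ω_n = 1.31 rad/s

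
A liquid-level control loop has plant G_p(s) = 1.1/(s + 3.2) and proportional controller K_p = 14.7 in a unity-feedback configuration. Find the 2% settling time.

Closed-loop transfer function: T(s) = K_p·G_p(s)/(1 + K_p·G_p(s)) = 16.17/(s + 3.2 + 16.17) = 16.17/(s + 19.37).
Time constant τ = 1/19.37 = 0.05163 s, so the 2% settling time is about 4τ = 0.207 s.

T_s ≈ 0.207 s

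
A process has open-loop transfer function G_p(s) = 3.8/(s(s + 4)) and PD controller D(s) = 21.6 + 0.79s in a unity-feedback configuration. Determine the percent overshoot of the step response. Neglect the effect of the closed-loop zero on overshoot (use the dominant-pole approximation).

26.8%

Forward path: (21.6 + 0.79s)·3.8/(s(s+4)). The closed-loop characteristic equation is s² + (4 + 3.8·0.79)s + 3.8·21.6 = 0.
That is s² + 7.002s + 82.08 = 0, so ω_n = 9.06 rad/s and ζ = 7.002/(2·9.06) = 0.3864.
%OS = 100·exp(−πζ/√(1−ζ²)) = 26.8%.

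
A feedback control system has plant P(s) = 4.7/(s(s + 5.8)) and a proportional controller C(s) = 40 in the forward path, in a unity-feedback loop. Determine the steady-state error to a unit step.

The open loop C(s)P(s) has a pole at the origin (type 1), so the static position error constant is infinite and e_ss = 1/(1+∞) = 0.

0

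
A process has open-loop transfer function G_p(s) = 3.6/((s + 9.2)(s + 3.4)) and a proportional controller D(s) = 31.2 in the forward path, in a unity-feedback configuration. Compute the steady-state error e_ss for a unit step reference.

0.218

The loop is type 0. Static position error constant K_pos = D(0)·G_p(0) = 31.2·0.1151 = 3.591.
Steady-state error to a unit step: e_ss = 1/(1+K_pos) = 1/4.591 = 0.218.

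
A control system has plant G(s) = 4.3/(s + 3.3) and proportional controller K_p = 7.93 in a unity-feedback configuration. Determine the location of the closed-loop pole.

s = -37.4

Closed-loop transfer function: T(s) = K_p·G(s)/(1 + K_p·G(s)) = 34.1/(s + 3.3 + 34.1) = 34.1/(s + 37.4).
The closed-loop pole is at s = −37.4.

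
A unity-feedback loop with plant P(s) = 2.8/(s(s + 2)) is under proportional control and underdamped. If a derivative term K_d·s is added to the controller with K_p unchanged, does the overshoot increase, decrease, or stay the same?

With PD the characteristic equation becomes s² + (a + K·K_d)s + K·K_p = 0; the damping term grows, ζ rises, overshoot falls.

decrease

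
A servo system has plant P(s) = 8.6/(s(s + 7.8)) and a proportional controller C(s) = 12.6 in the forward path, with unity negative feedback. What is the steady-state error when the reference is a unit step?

0

The open loop C(s)P(s) has a pole at the origin (type 1), so the static position error constant is infinite and e_ss = 1/(1+∞) = 0.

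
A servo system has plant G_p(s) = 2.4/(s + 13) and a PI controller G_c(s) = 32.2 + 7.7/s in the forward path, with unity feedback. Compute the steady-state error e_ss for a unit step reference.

The open loop G_c(s)G_p(s) has a pole at the origin (type 1), so the static position error constant is infinite and e_ss = 1/(1+∞) = 0.

0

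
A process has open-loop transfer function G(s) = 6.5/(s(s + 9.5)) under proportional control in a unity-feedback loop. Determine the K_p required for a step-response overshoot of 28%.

K_p = 24.6

From %OS = 100·exp(−πζ/√(1−ζ²)) = 28%, ζ = −ln(0.28)/√(π²+ln²(0.28)) = 0.3755.
Characteristic equation s² + 9.5s + 6.5K_p = 0 gives ζ = 9.5/(2√(6.5K_p)).
Setting ζ = 0.3755: √(6.5K_p) = 9.5/(2·0.3755) = 12.65, so K_p = 160/6.5 = 24.6.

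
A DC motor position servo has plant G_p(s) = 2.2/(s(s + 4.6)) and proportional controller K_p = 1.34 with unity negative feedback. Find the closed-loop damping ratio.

ζ = 1.34

The closed-loop denominator is s(s+4.6) + 1.34·2.2 = s² + 4.6s + 2.948.
So ω_n² = 2.948 ⇒ ω_n = 1.717 rad/s, and ζ = 4.6/(2ω_n) = 1.34.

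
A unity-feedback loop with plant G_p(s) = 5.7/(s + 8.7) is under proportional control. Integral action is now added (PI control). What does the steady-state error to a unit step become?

Adding integral action puts a pole at s = 0 in the forward path, raising the system type to 1; a type-1 loop has zero steady-state error to a step.

0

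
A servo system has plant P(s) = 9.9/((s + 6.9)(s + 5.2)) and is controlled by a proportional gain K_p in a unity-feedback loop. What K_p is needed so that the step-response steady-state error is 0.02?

Steady-state error for a unit step on this type-0 loop is 1/(1 + K_p·P(0)).
P(0) = 0.2759. Require 1/(1 + K_p·0.2759) = 0.02, so 1 + 0.2759·K_p = 50.
K_p = (50 − 1)/0.2759 = 178.

K_p = 178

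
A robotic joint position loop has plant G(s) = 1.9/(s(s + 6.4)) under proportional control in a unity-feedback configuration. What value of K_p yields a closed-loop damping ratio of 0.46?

Closed-loop characteristic equation: s² + 6.4s + K_p·1.9 = 0.
So ω_n = √(1.9K_p) and 2ζω_n = 6.4, giving ζ = 6.4/(2√(1.9K_p)).
Setting ζ = 0.46: √(1.9K_p) = 6.4/(2·0.46) = 6.957, so K_p = 48.39/1.9 = 25.5.

K_p = 25.5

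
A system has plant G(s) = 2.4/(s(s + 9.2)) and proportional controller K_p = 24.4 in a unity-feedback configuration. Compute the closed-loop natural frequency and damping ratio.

The closed-loop denominator is s(s+9.2) + 24.4·2.4 = s² + 9.2s + 58.56.
So ω_n² = 58.56 ⇒ ω_n = 7.652 rad/s, and ζ = 9.2/(2ω_n) = 0.601.

ω_n = 7.65 rad/s, ζ = 0.601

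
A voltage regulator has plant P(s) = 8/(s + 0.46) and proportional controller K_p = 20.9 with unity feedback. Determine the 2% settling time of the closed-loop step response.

T_s ≈ 0.0239 s

Closed-loop transfer function: T(s) = K_p·P(s)/(1 + K_p·P(s)) = 167.2/(s + 0.46 + 167.2) = 167.2/(s + 167.7).
Time constant τ = 1/167.7 = 0.005964 s, so the 2% settling time is about 4τ = 0.0239 s.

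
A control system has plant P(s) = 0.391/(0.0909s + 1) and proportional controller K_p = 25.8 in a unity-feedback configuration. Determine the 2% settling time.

Closed loop: T(s) = K_p·P/(1+K_p·P) = 10.09/(0.0909s + 1 + 10.09), with pole at s = −(1 + 10.09)/0.0909 = −122.
τ = 1/122 = 0.008198 s, so 2% settling time ≈ 4τ = 0.0328 s.

T_s ≈ 0.0328 s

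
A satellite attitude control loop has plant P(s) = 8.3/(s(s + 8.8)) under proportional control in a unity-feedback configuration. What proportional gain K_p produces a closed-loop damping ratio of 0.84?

K_p = 3.31

Closed-loop characteristic equation: s² + 8.8s + K_p·8.3 = 0.
So ω_n = √(8.3K_p) and 2ζω_n = 8.8, giving ζ = 8.8/(2√(8.3K_p)).
Setting ζ = 0.84: √(8.3K_p) = 8.8/(2·0.84) = 5.238, so K_p = 27.44/8.3 = 3.31.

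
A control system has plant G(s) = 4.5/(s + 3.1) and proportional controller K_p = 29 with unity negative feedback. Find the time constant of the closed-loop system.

Closed-loop transfer function: T(s) = K_p·G(s)/(1 + K_p·G(s)) = 130.5/(s + 3.1 + 130.5) = 130.5/(s + 133.6).
Time constant τ = 1/133.6 = 0.00749 s.

τ = 0.00749 s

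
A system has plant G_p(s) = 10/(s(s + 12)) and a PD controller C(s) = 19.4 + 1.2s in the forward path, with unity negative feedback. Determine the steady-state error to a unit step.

0

The open loop C(s)G_p(s) has a pole at the origin (type 1), so the static position error constant is infinite and e_ss = 1/(1+∞) = 0.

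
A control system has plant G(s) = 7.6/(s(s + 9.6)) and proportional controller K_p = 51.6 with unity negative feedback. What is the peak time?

Closed-loop characteristic equation: s² + 9.6s + 392.2 = 0, so ω_n = 19.8 rad/s and ζ = 9.6/(2·19.8) = 0.2424.
Damped frequency ω_d = ω_n√(1−ζ²) = 19.21 rad/s, so peak time T_p = π/ω_d = 0.164 s.

T_p = 0.164 s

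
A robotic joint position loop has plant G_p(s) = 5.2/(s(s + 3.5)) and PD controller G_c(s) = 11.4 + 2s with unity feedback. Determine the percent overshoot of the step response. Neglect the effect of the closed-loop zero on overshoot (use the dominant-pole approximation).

0.137%

Forward path: (11.4 + 2s)·5.2/(s(s+3.5)). The closed-loop characteristic equation is s² + (3.5 + 5.2·2)s + 5.2·11.4 = 0.
That is s² + 13.9s + 59.28 = 0, so ω_n = 7.699 rad/s and ζ = 13.9/(2·7.699) = 0.9027.
%OS = 100·exp(−πζ/√(1−ζ²)) = 0.137%.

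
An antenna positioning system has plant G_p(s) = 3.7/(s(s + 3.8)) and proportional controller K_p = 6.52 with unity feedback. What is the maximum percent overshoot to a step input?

26.8%

Closed-loop characteristic equation: s² + 3.8s + 24.12 = 0, so ω_n = 4.912 rad/s and ζ = 3.8/(2·4.912) = 0.3868.
%OS = 100·exp(−πζ/√(1−ζ²)) = 100·exp(−π·0.3868/√0.8504) = 26.8%.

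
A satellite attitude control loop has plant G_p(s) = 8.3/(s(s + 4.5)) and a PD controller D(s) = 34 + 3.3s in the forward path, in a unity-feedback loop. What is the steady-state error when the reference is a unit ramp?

The loop has one pole at the origin (type 1). Velocity error constant K_v = lim_{s→0} s·D(s)G_p(s) = 34·8.3/4.5 = 62.71.
Steady-state error to a unit ramp: e_ss = 1/K_v = 0.0159.

0.0159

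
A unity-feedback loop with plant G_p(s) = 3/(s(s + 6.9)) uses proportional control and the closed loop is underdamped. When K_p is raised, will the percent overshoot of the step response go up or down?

ζ = 6.9/(2√(3K_p)) decreases as K_p grows; lower damping means more overshoot.

increase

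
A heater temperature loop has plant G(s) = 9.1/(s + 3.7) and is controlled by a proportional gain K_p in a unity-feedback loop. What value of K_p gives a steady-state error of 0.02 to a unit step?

The loop is type 0, so e_ss(step) = 1/(1 + K_pos) with K_pos = K_p·G(0).
G(0) = 2.459. Require 1/(1 + K_p·2.459) = 0.02, so 1 + 2.459·K_p = 50.
K_p = (50 − 1)/2.459 = 19.9.

K_p = 19.9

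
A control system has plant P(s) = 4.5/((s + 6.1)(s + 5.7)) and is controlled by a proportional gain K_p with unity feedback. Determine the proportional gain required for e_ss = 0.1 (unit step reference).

For a type-0 loop with proportional control, e_ss = 1/(1 + K_p·P(0)).
P(0) = 0.1294. Require 1/(1 + K_p·0.1294) = 0.1, so 1 + 0.1294·K_p = 10.
K_p = (10 − 1)/0.1294 = 69.5.

K_p = 69.5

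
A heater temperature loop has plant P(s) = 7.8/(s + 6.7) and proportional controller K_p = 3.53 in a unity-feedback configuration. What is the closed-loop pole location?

s = -34.23

Closed-loop transfer function: T(s) = K_p·P(s)/(1 + K_p·P(s)) = 27.53/(s + 6.7 + 27.53) = 27.53/(s + 34.23).
The closed-loop pole is at s = −34.23.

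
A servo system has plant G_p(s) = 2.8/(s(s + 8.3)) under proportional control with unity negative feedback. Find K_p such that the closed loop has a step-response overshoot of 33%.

K_p = 55.5

From %OS = 100·exp(−πζ/√(1−ζ²)) = 33%, ζ = −ln(0.33)/√(π²+ln²(0.33)) = 0.3328.
Characteristic equation s² + 8.3s + 2.8K_p = 0 gives ζ = 8.3/(2√(2.8K_p)).
Setting ζ = 0.3328: √(2.8K_p) = 8.3/(2·0.3328) = 12.47, so K_p = 155.5/2.8 = 55.5.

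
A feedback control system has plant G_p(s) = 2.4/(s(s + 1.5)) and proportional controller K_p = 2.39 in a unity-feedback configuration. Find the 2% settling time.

T_s ≈ 5.33 s

The closed-loop denominator s² + 1.5s + 5.736 gives ω_n = √5.736 = 2.395 and ζ = 1.5/(2ω_n) = 0.3132.
2% settling time T_s ≈ 4/(ζω_n) = 4/0.75 = 5.33 s.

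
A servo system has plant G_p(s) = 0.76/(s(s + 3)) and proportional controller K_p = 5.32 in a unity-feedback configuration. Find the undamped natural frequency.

ω_n = 2.01 rad/s

1 + K_p·G_p(s) = 0 gives s² + 3s + 4.043 = 0.
So ω_n² = 4.043 ⇒ ω_n = 2.011 rad/s, and ζ = 3/(2ω_n) = 0.746.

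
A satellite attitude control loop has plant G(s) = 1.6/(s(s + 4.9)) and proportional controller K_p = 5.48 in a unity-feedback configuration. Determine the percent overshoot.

0.977%

Closed-loop characteristic equation: s² + 4.9s + 8.768 = 0, so ω_n = 2.961 rad/s and ζ = 4.9/(2·2.961) = 0.8274.
%OS = 100·exp(−πζ/√(1−ζ²)) = 100·exp(−π·0.8274/√0.3154) = 0.977%.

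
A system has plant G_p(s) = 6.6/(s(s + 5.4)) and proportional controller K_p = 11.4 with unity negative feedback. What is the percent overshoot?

35.7%

From 1 + K_pG_p(s) = 0: s² + 5.4s + 75.24 = 0 ⇒ ω_n = 8.674, ζ = 0.3113.
%OS = 100·exp(−πζ/√(1−ζ²)) = 100·exp(−π·0.3113/√0.9031) = 35.7%.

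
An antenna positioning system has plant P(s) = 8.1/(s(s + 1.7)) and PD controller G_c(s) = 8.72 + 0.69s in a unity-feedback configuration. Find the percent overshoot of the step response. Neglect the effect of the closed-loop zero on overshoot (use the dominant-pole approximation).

22%

Forward path: (8.72 + 0.69s)·8.1/(s(s+1.7)). The closed-loop characteristic equation is s² + (1.7 + 8.1·0.69)s + 8.1·8.72 = 0.
That is s² + 7.289s + 70.63 = 0, so ω_n = 8.404 rad/s and ζ = 7.289/(2·8.404) = 0.4336.
%OS = 100·exp(−πζ/√(1−ζ²)) = 22%.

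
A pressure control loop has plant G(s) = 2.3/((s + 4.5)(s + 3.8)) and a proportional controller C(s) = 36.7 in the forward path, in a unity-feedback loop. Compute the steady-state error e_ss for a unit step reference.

0.168

The loop is type 0. Static position error constant K_pos = C(0)·G(0) = 36.7·0.1345 = 4.936.
Steady-state error to a unit step: e_ss = 1/(1+K_pos) = 1/5.936 = 0.168.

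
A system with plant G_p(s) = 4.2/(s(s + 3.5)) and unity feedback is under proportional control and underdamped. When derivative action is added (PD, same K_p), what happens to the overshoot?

decrease

The derivative term adds K·K_d to the s-coefficient of the characteristic equation, raising 2ζω_n while ω_n is unchanged; ζ increases, so overshoot decreases.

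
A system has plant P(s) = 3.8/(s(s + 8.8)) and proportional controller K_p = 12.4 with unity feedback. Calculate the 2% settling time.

T_s ≈ 0.909 s

From 1 + K_pP(s) = 0: s² + 8.8s + 47.12 = 0 ⇒ ω_n = 6.864, ζ = 0.641.
2% settling time T_s ≈ 4/(ζω_n) = 4/4.4 = 0.909 s.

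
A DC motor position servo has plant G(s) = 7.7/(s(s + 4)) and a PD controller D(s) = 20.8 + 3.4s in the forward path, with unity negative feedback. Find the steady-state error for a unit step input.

The open loop D(s)G(s) has a pole at the origin (type 1), so the static position error constant is infinite and e_ss = 1/(1+∞) = 0.

0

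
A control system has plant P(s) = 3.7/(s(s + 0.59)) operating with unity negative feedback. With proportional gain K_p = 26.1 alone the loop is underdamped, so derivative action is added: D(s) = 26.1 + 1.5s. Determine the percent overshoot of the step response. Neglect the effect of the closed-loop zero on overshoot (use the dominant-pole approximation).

Forward path: (26.1 + 1.5s)·3.7/(s(s+0.59)). The closed-loop characteristic equation is s² + (0.59 + 3.7·1.5)s + 3.7·26.1 = 0.
That is s² + 6.14s + 96.57 = 0, so ω_n = 9.827 rad/s and ζ = 6.14/(2·9.827) = 0.3124.
%OS = 100·exp(−πζ/√(1−ζ²)) = 35.6%.

35.6%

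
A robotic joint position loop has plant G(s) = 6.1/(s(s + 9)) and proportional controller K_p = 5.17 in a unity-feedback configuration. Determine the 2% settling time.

The closed-loop denominator s² + 9s + 31.54 gives ω_n = √31.54 = 5.616 and ζ = 9/(2ω_n) = 0.8013.
2% settling time T_s ≈ 4/(ζω_n) = 4/4.5 = 0.889 s.

T_s ≈ 0.889 s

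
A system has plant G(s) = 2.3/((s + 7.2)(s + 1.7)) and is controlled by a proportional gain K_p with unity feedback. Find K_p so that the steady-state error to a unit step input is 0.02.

K_p = 261

The loop is type 0, so e_ss(step) = 1/(1 + K_pos) with K_pos = K_p·G(0).
G(0) = 0.1879. Require 1/(1 + K_p·0.1879) = 0.02, so 1 + 0.1879·K_p = 50.
K_p = (50 − 1)/0.1879 = 261.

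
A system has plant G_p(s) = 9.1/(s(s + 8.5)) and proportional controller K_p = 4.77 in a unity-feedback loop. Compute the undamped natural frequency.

The closed-loop denominator is s(s+8.5) + 4.77·9.1 = s² + 8.5s + 43.41.
So ω_n² = 43.41 ⇒ ω_n = 6.588 rad/s, and ζ = 8.5/(2ω_n) = 0.645.

ω_n = 6.59 rad/s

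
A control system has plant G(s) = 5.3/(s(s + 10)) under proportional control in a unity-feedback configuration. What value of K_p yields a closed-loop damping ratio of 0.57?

Closed-loop characteristic equation: s² + 10s + K_p·5.3 = 0.
So ω_n = √(5.3K_p) and 2ζω_n = 10, giving ζ = 10/(2√(5.3K_p)).
Setting ζ = 0.57: √(5.3K_p) = 10/(2·0.57) = 8.772, so K_p = 76.95/5.3 = 14.5.

K_p = 14.5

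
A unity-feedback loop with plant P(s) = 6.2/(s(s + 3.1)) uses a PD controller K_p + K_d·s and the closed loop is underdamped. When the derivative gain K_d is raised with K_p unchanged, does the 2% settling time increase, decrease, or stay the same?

Characteristic equation s² + (3.1 + 6.2K_d)s + 6.2K_p = 0: raising K_d increases ζω_n = (3.1+6.2K_d)/2 while the loop stays underdamped, so T_s ≈ 4/(ζω_n) decreases.

decrease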